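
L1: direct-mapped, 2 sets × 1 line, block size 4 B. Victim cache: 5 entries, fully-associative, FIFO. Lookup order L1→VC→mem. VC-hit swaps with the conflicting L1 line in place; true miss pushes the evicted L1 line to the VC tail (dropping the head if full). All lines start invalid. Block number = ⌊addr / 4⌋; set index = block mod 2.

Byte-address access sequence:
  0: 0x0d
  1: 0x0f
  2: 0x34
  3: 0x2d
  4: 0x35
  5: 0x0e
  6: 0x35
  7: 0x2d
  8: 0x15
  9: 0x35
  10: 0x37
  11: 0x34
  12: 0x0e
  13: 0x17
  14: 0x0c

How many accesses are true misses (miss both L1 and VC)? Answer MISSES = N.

MISSES = 4

0: 0xd (blk 3, set 1) → MISS  vc=[]
1: 0xf (blk 3, set 1) → L1-HIT  vc=[]
2: 0x34 (blk 13, set 1) → MISS  vc=[3]
3: 0x2d (blk 11, set 1) → MISS  vc=[3, 13]
4: 0x35 (blk 13, set 1) → VC-HIT  vc=[3, 11]
5: 0xe (blk 3, set 1) → VC-HIT  vc=[13, 11]
6: 0x35 (blk 13, set 1) → VC-HIT  vc=[3, 11]
7: 0x2d (blk 11, set 1) → VC-HIT  vc=[3, 13]
8: 0x15 (blk 5, set 1) → MISS  vc=[3, 13, 11]
9: 0x35 (blk 13, set 1) → VC-HIT  vc=[3, 5, 11]
10: 0x37 (blk 13, set 1) → L1-HIT  vc=[3, 5, 11]
11: 0x34 (blk 13, set 1) → L1-HIT  vc=[3, 5, 11]
12: 0xe (blk 3, set 1) → VC-HIT  vc=[13, 5, 11]
13: 0x17 (blk 5, set 1) → VC-HIT  vc=[13, 3, 11]
14: 0xc (blk 3, set 1) → VC-HIT  vc=[13, 5, 11]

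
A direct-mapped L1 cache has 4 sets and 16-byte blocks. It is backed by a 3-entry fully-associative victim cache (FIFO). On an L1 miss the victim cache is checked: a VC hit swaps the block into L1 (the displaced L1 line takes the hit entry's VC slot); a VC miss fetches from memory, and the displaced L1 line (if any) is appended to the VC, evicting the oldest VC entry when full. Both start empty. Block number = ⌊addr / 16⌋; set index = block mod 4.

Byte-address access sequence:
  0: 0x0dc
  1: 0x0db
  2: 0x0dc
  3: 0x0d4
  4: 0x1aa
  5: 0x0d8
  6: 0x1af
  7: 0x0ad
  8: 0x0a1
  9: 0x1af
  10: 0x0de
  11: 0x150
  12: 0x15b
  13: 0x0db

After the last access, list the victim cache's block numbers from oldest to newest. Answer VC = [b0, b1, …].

VC = [10, 21]

  [0] addr=0xdc blk=13 s=1: MISS | VC []
  [1] addr=0xdb blk=13 s=1: L1-HIT | VC []
  [2] addr=0xdc blk=13 s=1: L1-HIT | VC []
  [3] addr=0xd4 blk=13 s=1: L1-HIT | VC []
  [4] addr=0x1aa blk=26 s=2: MISS | VC []
  [5] addr=0xd8 blk=13 s=1: L1-HIT | VC []
  [6] addr=0x1af blk=26 s=2: L1-HIT | VC []
  [7] addr=0xad blk=10 s=2: MISS | VC [26]
  [8] addr=0xa1 blk=10 s=2: L1-HIT | VC [26]
  [9] addr=0x1af blk=26 s=2: VC-HIT | VC [10]
  [10] addr=0xde blk=13 s=1: L1-HIT | VC [10]
  [11] addr=0x150 blk=21 s=1: MISS | VC [10, 13]
  [12] addr=0x15b blk=21 s=1: L1-HIT | VC [10, 13]
  [13] addr=0xdb blk=13 s=1: VC-HIT | VC [10, 21]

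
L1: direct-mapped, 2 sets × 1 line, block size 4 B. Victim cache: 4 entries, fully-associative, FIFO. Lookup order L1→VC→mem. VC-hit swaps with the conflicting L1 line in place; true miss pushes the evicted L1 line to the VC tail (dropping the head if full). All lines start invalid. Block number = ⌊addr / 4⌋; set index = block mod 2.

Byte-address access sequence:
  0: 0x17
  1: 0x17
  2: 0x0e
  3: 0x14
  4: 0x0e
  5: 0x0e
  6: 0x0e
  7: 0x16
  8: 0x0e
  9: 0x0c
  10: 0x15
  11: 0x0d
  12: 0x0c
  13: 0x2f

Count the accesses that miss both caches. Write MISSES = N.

  [0] addr=0x17 blk=5 s=1: MISS | VC []
  [1] addr=0x17 blk=5 s=1: L1-HIT | VC []
  [2] addr=0xe blk=3 s=1: MISS | VC [5]
  [3] addr=0x14 blk=5 s=1: VC-HIT | VC [3]
  [4] addr=0xe blk=3 s=1: VC-HIT | VC [5]
  [5] addr=0xe blk=3 s=1: L1-HIT | VC [5]
  [6] addr=0xe blk=3 s=1: L1-HIT | VC [5]
  [7] addr=0x16 blk=5 s=1: VC-HIT | VC [3]
  [8] addr=0xe blk=3 s=1: VC-HIT | VC [5]
  [9] addr=0xc blk=3 s=1: L1-HIT | VC [5]
  [10] addr=0x15 blk=5 s=1: VC-HIT | VC [3]
  [11] addr=0xd blk=3 s=1: VC-HIT | VC [5]
  [12] addr=0xc blk=3 s=1: L1-HIT | VC [5]
  [13] addr=0x2f blk=11 s=1: MISS | VC [5, 3]

MISSES = 3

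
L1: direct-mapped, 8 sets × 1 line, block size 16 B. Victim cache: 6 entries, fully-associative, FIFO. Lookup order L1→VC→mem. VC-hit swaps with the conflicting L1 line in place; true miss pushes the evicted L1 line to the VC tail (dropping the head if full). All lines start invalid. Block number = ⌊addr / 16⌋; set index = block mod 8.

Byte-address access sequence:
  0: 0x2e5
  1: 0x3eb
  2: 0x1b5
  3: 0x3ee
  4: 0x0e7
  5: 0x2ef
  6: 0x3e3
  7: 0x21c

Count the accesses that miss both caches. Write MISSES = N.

MISSES = 5

#0 0x2e5→b46/s6 MISS; vc=[]
#1 0x3eb→b62/s6 MISS; vc=[46]
#2 0x1b5→b27/s3 MISS; vc=[46]
#3 0x3ee→b62/s6 L1-HIT; vc=[46]
#4 0xe7→b14/s6 MISS; vc=[46,62]
#5 0x2ef→b46/s6 VC-HIT; vc=[14,62]
#6 0x3e3→b62/s6 VC-HIT; vc=[14,46]
#7 0x21c→b33/s1 MISS; vc=[14,46]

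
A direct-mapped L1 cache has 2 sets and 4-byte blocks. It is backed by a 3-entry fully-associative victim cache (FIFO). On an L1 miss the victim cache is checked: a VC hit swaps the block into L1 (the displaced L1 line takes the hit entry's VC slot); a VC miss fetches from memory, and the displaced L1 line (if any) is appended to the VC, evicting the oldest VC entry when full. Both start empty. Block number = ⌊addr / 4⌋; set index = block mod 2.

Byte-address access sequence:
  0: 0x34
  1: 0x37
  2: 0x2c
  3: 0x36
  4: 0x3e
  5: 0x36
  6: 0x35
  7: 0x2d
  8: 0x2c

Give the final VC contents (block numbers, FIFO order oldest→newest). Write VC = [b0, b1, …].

#0 0x34→b13/s1 MISS; vc=[]
#1 0x37→b13/s1 L1-HIT; vc=[]
#2 0x2c→b11/s1 MISS; vc=[13]
#3 0x36→b13/s1 VC-HIT; vc=[11]
#4 0x3e→b15/s1 MISS; vc=[11,13]
#5 0x36→b13/s1 VC-HIT; vc=[11,15]
#6 0x35→b13/s1 L1-HIT; vc=[11,15]
#7 0x2d→b11/s1 VC-HIT; vc=[13,15]
#8 0x2c→b11/s1 L1-HIT; vc=[13,15]

VC = [13, 15]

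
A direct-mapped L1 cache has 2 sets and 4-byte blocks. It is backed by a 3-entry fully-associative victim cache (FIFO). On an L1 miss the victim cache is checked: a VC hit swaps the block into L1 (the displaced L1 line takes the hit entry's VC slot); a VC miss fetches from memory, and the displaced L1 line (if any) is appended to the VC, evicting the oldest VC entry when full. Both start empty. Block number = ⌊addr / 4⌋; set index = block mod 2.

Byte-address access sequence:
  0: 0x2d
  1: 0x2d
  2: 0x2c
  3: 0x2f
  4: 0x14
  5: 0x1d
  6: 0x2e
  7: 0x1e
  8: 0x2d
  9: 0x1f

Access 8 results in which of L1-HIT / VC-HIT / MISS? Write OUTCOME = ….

OUTCOME = VC-HIT

0: 0x2d (blk 11, set 1) → MISS  vc=[]
1: 0x2d (blk 11, set 1) → L1-HIT  vc=[]
2: 0x2c (blk 11, set 1) → L1-HIT  vc=[]
3: 0x2f (blk 11, set 1) → L1-HIT  vc=[]
4: 0x14 (blk 5, set 1) → MISS  vc=[11]
5: 0x1d (blk 7, set 1) → MISS  vc=[11, 5]
6: 0x2e (blk 11, set 1) → VC-HIT  vc=[7, 5]
7: 0x1e (blk 7, set 1) → VC-HIT  vc=[11, 5]
8: 0x2d (blk 11, set 1) → VC-HIT  vc=[7, 5]
9: 0x1f (blk 7, set 1) → VC-HIT  vc=[11, 5]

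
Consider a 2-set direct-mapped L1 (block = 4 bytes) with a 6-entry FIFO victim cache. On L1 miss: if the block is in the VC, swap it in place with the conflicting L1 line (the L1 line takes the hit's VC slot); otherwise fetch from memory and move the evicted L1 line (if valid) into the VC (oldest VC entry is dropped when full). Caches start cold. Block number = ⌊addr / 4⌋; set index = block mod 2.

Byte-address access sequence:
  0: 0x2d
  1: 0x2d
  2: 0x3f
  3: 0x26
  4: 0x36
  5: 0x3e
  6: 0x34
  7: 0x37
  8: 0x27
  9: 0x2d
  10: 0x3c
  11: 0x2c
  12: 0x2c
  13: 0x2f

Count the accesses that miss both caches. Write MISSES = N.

#0 0x2d→b11/s1 MISS; vc=[]
#1 0x2d→b11/s1 L1-HIT; vc=[]
#2 0x3f→b15/s1 MISS; vc=[11]
#3 0x26→b9/s1 MISS; vc=[11,15]
#4 0x36→b13/s1 MISS; vc=[11,15,9]
#5 0x3e→b15/s1 VC-HIT; vc=[11,13,9]
#6 0x34→b13/s1 VC-HIT; vc=[11,15,9]
#7 0x37→b13/s1 L1-HIT; vc=[11,15,9]
#8 0x27→b9/s1 VC-HIT; vc=[11,15,13]
#9 0x2d→b11/s1 VC-HIT; vc=[9,15,13]
#10 0x3c→b15/s1 VC-HIT; vc=[9,11,13]
#11 0x2c→b11/s1 VC-HIT; vc=[9,15,13]
#12 0x2c→b11/s1 L1-HIT; vc=[9,15,13]
#13 0x2f→b11/s1 L1-HIT; vc=[9,15,13]

MISSES = 4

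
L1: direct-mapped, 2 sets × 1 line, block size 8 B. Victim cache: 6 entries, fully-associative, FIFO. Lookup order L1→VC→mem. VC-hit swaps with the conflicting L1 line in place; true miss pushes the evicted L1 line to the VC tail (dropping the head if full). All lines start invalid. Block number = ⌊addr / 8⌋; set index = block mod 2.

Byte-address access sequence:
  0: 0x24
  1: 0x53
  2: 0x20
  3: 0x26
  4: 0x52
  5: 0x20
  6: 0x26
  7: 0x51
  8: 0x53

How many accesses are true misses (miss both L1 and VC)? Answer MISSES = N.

0: 0x24 (blk 4, set 0) → MISS  vc=[]
1: 0x53 (blk 10, set 0) → MISS  vc=[4]
2: 0x20 (blk 4, set 0) → VC-HIT  vc=[10]
3: 0x26 (blk 4, set 0) → L1-HIT  vc=[10]
4: 0x52 (blk 10, set 0) → VC-HIT  vc=[4]
5: 0x20 (blk 4, set 0) → VC-HIT  vc=[10]
6: 0x26 (blk 4, set 0) → L1-HIT  vc=[10]
7: 0x51 (blk 10, set 0) → VC-HIT  vc=[4]
8: 0x53 (blk 10, set 0) → L1-HIT  vc=[4]

MISSES = 2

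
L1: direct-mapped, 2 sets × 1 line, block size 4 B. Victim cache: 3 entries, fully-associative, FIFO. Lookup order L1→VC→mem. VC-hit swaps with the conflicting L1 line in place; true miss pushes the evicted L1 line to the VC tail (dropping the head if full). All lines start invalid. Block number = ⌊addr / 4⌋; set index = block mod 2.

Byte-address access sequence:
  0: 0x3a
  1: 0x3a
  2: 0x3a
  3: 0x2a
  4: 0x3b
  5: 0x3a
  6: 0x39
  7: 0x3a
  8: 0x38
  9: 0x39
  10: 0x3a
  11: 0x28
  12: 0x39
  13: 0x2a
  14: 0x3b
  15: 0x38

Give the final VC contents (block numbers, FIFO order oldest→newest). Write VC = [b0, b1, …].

#0 0x3a→b14/s0 MISS; vc=[]
#1 0x3a→b14/s0 L1-HIT; vc=[]
#2 0x3a→b14/s0 L1-HIT; vc=[]
#3 0x2a→b10/s0 MISS; vc=[14]
#4 0x3b→b14/s0 VC-HIT; vc=[10]
#5 0x3a→b14/s0 L1-HIT; vc=[10]
#6 0x39→b14/s0 L1-HIT; vc=[10]
#7 0x3a→b14/s0 L1-HIT; vc=[10]
#8 0x38→b14/s0 L1-HIT; vc=[10]
#9 0x39→b14/s0 L1-HIT; vc=[10]
#10 0x3a→b14/s0 L1-HIT; vc=[10]
#11 0x28→b10/s0 VC-HIT; vc=[14]
#12 0x39→b14/s0 VC-HIT; vc=[10]
#13 0x2a→b10/s0 VC-HIT; vc=[14]
#14 0x3b→b14/s0 VC-HIT; vc=[10]
#15 0x38→b14/s0 L1-HIT; vc=[10]

VC = [10]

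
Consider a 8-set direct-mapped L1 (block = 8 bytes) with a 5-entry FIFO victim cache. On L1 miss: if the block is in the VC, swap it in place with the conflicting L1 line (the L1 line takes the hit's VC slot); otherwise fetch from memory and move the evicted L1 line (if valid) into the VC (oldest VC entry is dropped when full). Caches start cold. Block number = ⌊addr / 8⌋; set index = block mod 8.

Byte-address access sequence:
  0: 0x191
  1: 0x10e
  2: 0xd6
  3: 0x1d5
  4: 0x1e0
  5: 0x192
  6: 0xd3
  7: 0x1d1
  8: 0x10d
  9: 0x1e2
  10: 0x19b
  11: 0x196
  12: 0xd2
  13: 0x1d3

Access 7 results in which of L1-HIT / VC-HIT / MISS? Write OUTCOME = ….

  [0] addr=0x191 blk=50 s=2: MISS | VC []
  [1] addr=0x10e blk=33 s=1: MISS | VC []
  [2] addr=0xd6 blk=26 s=2: MISS | VC [50]
  [3] addr=0x1d5 blk=58 s=2: MISS | VC [50, 26]
  [4] addr=0x1e0 blk=60 s=4: MISS | VC [50, 26]
  [5] addr=0x192 blk=50 s=2: VC-HIT | VC [58, 26]
  [6] addr=0xd3 blk=26 s=2: VC-HIT | VC [58, 50]
  [7] addr=0x1d1 blk=58 s=2: VC-HIT | VC [26, 50]
  [8] addr=0x10d blk=33 s=1: L1-HIT | VC [26, 50]
  [9] addr=0x1e2 blk=60 s=4: L1-HIT | VC [26, 50]
  [10] addr=0x19b blk=51 s=3: MISS | VC [26, 50]
  [11] addr=0x196 blk=50 s=2: VC-HIT | VC [26, 58]
  [12] addr=0xd2 blk=26 s=2: VC-HIT | VC [50, 58]
  [13] addr=0x1d3 blk=58 s=2: VC-HIT | VC [50, 26]

OUTCOME = VC-HIT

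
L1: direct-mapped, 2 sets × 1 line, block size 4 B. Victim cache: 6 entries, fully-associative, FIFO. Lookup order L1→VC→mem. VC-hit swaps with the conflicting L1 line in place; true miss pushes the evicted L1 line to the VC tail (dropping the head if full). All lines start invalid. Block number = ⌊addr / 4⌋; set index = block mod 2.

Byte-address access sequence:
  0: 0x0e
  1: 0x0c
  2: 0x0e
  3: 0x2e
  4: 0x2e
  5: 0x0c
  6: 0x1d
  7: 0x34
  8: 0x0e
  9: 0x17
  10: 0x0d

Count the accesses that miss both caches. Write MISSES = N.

  [0] addr=0xe blk=3 s=1: MISS | VC []
  [1] addr=0xc blk=3 s=1: L1-HIT | VC []
  [2] addr=0xe blk=3 s=1: L1-HIT | VC []
  [3] addr=0x2e blk=11 s=1: MISS | VC [3]
  [4] addr=0x2e blk=11 s=1: L1-HIT | VC [3]
  [5] addr=0xc blk=3 s=1: VC-HIT | VC [11]
  [6] addr=0x1d blk=7 s=1: MISS | VC [11, 3]
  [7] addr=0x34 blk=13 s=1: MISS | VC [11, 3, 7]
  [8] addr=0xe blk=3 s=1: VC-HIT | VC [11, 13, 7]
  [9] addr=0x17 blk=5 s=1: MISS | VC [11, 13, 7, 3]
  [10] addr=0xd blk=3 s=1: VC-HIT | VC [11, 13, 7, 5]

MISSES = 5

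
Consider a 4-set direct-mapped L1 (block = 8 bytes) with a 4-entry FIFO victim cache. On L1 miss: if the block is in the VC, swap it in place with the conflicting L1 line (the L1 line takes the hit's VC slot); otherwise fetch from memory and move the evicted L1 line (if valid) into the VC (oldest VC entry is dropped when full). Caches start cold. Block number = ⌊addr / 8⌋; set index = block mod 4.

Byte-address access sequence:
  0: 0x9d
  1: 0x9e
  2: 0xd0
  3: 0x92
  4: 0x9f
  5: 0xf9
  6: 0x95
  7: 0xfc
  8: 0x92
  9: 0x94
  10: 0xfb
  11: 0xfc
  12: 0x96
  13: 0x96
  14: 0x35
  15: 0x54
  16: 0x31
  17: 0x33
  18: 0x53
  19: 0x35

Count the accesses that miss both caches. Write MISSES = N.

MISSES = 6

  [0] addr=0x9d blk=19 s=3: MISS | VC []
  [1] addr=0x9e blk=19 s=3: L1-HIT | VC []
  [2] addr=0xd0 blk=26 s=2: MISS | VC []
  [3] addr=0x92 blk=18 s=2: MISS | VC [26]
  [4] addr=0x9f blk=19 s=3: L1-HIT | VC [26]
  [5] addr=0xf9 blk=31 s=3: MISS | VC [26, 19]
  [6] addr=0x95 blk=18 s=2: L1-HIT | VC [26, 19]
  [7] addr=0xfc blk=31 s=3: L1-HIT | VC [26, 19]
  [8] addr=0x92 blk=18 s=2: L1-HIT | VC [26, 19]
  [9] addr=0x94 blk=18 s=2: L1-HIT | VC [26, 19]
  [10] addr=0xfb blk=31 s=3: L1-HIT | VC [26, 19]
  [11] addr=0xfc blk=31 s=3: L1-HIT | VC [26, 19]
  [12] addr=0x96 blk=18 s=2: L1-HIT | VC [26, 19]
  [13] addr=0x96 blk=18 s=2: L1-HIT | VC [26, 19]
  [14] addr=0x35 blk=6 s=2: MISS | VC [26, 19, 18]
  [15] addr=0x54 blk=10 s=2: MISS | VC [26, 19, 18, 6]
  [16] addr=0x31 blk=6 s=2: VC-HIT | VC [26, 19, 18, 10]
  [17] addr=0x33 blk=6 s=2: L1-HIT | VC [26, 19, 18, 10]
  [18] addr=0x53 blk=10 s=2: VC-HIT | VC [26, 19, 18, 6]
  [19] addr=0x35 blk=6 s=2: VC-HIT | VC [26, 19, 18, 10]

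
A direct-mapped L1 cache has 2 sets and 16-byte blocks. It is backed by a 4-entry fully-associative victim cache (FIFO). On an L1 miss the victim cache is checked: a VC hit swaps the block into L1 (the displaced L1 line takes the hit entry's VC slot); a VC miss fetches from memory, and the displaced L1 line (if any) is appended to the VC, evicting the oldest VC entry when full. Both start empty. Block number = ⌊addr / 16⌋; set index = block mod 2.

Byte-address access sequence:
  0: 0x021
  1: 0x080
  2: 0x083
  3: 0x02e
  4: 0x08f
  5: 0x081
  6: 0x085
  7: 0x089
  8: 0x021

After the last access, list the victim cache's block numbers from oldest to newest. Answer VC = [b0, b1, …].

VC = [8]

  [0] addr=0x21 blk=2 s=0: MISS | VC []
  [1] addr=0x80 blk=8 s=0: MISS | VC [2]
  [2] addr=0x83 blk=8 s=0: L1-HIT | VC [2]
  [3] addr=0x2e blk=2 s=0: VC-HIT | VC [8]
  [4] addr=0x8f blk=8 s=0: VC-HIT | VC [2]
  [5] addr=0x81 blk=8 s=0: L1-HIT | VC [2]
  [6] addr=0x85 blk=8 s=0: L1-HIT | VC [2]
  [7] addr=0x89 blk=8 s=0: L1-HIT | VC [2]
  [8] addr=0x21 blk=2 s=0: VC-HIT | VC [8]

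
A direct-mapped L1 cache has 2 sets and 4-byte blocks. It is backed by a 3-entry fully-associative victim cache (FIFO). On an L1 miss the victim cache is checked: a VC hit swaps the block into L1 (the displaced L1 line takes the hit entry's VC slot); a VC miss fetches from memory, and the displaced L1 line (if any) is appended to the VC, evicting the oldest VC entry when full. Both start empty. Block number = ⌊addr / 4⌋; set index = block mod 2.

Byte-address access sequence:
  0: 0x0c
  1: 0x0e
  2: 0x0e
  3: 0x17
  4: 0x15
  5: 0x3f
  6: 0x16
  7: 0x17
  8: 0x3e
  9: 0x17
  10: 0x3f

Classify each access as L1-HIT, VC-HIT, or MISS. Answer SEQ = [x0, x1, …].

  [0] addr=0xc blk=3 s=1: MISS | VC []
  [1] addr=0xe blk=3 s=1: L1-HIT | VC []
  [2] addr=0xe blk=3 s=1: L1-HIT | VC []
  [3] addr=0x17 blk=5 s=1: MISS | VC [3]
  [4] addr=0x15 blk=5 s=1: L1-HIT | VC [3]
  [5] addr=0x3f blk=15 s=1: MISS | VC [3, 5]
  [6] addr=0x16 blk=5 s=1: VC-HIT | VC [3, 15]
  [7] addr=0x17 blk=5 s=1: L1-HIT | VC [3, 15]
  [8] addr=0x3e blk=15 s=1: VC-HIT | VC [3, 5]
  [9] addr=0x17 blk=5 s=1: VC-HIT | VC [3, 15]
  [10] addr=0x3f blk=15 s=1: VC-HIT | VC [3, 5]

SEQ = [MISS, L1-HIT, L1-HIT, MISS, L1-HIT, MISS, VC-HIT, L1-HIT, VC-HIT, VC-HIT, VC-HIT]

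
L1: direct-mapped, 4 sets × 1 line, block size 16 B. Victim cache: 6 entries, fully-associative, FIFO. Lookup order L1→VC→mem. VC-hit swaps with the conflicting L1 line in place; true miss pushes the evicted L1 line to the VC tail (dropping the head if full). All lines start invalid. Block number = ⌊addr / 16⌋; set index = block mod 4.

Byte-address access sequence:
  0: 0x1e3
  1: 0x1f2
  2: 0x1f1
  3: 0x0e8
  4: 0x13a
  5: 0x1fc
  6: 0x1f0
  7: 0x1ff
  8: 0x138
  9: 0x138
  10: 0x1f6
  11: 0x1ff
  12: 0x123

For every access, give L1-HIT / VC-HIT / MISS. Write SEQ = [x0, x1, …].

SEQ = [MISS, MISS, L1-HIT, MISS, MISS, VC-HIT, L1-HIT, L1-HIT, VC-HIT, L1-HIT, VC-HIT, L1-HIT, MISS]

#0 0x1e3→b30/s2 MISS; vc=[]
#1 0x1f2→b31/s3 MISS; vc=[]
#2 0x1f1→b31/s3 L1-HIT; vc=[]
#3 0xe8→b14/s2 MISS; vc=[30]
#4 0x13a→b19/s3 MISS; vc=[30,31]
#5 0x1fc→b31/s3 VC-HIT; vc=[30,19]
#6 0x1f0→b31/s3 L1-HIT; vc=[30,19]
#7 0x1ff→b31/s3 L1-HIT; vc=[30,19]
#8 0x138→b19/s3 VC-HIT; vc=[30,31]
#9 0x138→b19/s3 L1-HIT; vc=[30,31]
#10 0x1f6→b31/s3 VC-HIT; vc=[30,19]
#11 0x1ff→b31/s3 L1-HIT; vc=[30,19]
#12 0x123→b18/s2 MISS; vc=[30,19,14]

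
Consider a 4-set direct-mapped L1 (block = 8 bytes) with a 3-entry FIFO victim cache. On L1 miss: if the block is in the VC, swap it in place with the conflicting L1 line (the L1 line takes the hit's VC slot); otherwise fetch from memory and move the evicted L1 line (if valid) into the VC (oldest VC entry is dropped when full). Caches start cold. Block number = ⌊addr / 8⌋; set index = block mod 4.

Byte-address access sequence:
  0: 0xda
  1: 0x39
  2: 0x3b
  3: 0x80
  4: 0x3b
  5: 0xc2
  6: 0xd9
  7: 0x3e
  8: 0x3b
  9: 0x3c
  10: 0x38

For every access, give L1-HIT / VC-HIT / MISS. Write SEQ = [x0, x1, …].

SEQ = [MISS, MISS, L1-HIT, MISS, L1-HIT, MISS, VC-HIT, VC-HIT, L1-HIT, L1-HIT, L1-HIT]

0: 0xda (blk 27, set 3) → MISS  vc=[]
1: 0x39 (blk 7, set 3) → MISS  vc=[27]
2: 0x3b (blk 7, set 3) → L1-HIT  vc=[27]
3: 0x80 (blk 16, set 0) → MISS  vc=[27]
4: 0x3b (blk 7, set 3) → L1-HIT  vc=[27]
5: 0xc2 (blk 24, set 0) → MISS  vc=[27, 16]
6: 0xd9 (blk 27, set 3) → VC-HIT  vc=[7, 16]
7: 0x3e (blk 7, set 3) → VC-HIT  vc=[27, 16]
8: 0x3b (blk 7, set 3) → L1-HIT  vc=[27, 16]
9: 0x3c (blk 7, set 3) → L1-HIT  vc=[27, 16]
10: 0x38 (blk 7, set 3) → L1-HIT  vc=[27, 16]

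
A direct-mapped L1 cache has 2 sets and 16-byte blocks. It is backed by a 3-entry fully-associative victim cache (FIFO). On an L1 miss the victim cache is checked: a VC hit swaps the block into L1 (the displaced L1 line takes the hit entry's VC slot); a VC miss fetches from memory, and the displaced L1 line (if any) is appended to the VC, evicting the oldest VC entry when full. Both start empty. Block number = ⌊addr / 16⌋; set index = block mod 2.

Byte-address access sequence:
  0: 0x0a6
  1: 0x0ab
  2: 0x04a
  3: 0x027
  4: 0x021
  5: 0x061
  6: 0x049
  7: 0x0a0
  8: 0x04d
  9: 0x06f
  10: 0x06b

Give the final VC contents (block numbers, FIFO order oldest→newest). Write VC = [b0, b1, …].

VC = [10, 4, 2]

#0 0xa6→b10/s0 MISS; vc=[]
#1 0xab→b10/s0 L1-HIT; vc=[]
#2 0x4a→b4/s0 MISS; vc=[10]
#3 0x27→b2/s0 MISS; vc=[10,4]
#4 0x21→b2/s0 L1-HIT; vc=[10,4]
#5 0x61→b6/s0 MISS; vc=[10,4,2]
#6 0x49→b4/s0 VC-HIT; vc=[10,6,2]
#7 0xa0→b10/s0 VC-HIT; vc=[4,6,2]
#8 0x4d→b4/s0 VC-HIT; vc=[10,6,2]
#9 0x6f→b6/s0 VC-HIT; vc=[10,4,2]
#10 0x6b→b6/s0 L1-HIT; vc=[10,4,2]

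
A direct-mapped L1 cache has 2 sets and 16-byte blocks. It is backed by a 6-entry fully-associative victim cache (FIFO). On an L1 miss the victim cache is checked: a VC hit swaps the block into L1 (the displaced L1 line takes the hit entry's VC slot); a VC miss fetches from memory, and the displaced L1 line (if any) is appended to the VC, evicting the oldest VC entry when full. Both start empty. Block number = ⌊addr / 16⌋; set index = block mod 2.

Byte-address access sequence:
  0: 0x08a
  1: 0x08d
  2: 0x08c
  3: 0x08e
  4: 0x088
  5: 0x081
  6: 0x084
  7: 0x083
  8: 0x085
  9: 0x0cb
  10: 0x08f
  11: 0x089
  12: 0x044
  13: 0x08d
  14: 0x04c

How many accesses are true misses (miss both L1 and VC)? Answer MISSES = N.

0: 0x8a (blk 8, set 0) → MISS  vc=[]
1: 0x8d (blk 8, set 0) → L1-HIT  vc=[]
2: 0x8c (blk 8, set 0) → L1-HIT  vc=[]
3: 0x8e (blk 8, set 0) → L1-HIT  vc=[]
4: 0x88 (blk 8, set 0) → L1-HIT  vc=[]
5: 0x81 (blk 8, set 0) → L1-HIT  vc=[]
6: 0x84 (blk 8, set 0) → L1-HIT  vc=[]
7: 0x83 (blk 8, set 0) → L1-HIT  vc=[]
8: 0x85 (blk 8, set 0) → L1-HIT  vc=[]
9: 0xcb (blk 12, set 0) → MISS  vc=[8]
10: 0x8f (blk 8, set 0) → VC-HIT  vc=[12]
11: 0x89 (blk 8, set 0) → L1-HIT  vc=[12]
12: 0x44 (blk 4, set 0) → MISS  vc=[12, 8]
13: 0x8d (blk 8, set 0) → VC-HIT  vc=[12, 4]
14: 0x4c (blk 4, set 0) → VC-HIT  vc=[12, 8]

MISSES = 3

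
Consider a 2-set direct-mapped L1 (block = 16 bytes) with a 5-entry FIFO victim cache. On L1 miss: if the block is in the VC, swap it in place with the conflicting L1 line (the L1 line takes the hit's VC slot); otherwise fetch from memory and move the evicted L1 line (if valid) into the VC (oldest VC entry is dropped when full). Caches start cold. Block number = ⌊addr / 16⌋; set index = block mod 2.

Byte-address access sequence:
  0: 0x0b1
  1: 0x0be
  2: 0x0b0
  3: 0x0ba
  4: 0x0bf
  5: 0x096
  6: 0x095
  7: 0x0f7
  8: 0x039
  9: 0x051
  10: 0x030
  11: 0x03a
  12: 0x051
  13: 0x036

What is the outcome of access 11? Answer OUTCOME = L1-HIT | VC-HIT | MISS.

0: 0xb1 (blk 11, set 1) → MISS  vc=[]
1: 0xbe (blk 11, set 1) → L1-HIT  vc=[]
2: 0xb0 (blk 11, set 1) → L1-HIT  vc=[]
3: 0xba (blk 11, set 1) → L1-HIT  vc=[]
4: 0xbf (blk 11, set 1) → L1-HIT  vc=[]
5: 0x96 (blk 9, set 1) → MISS  vc=[11]
6: 0x95 (blk 9, set 1) → L1-HIT  vc=[11]
7: 0xf7 (blk 15, set 1) → MISS  vc=[11, 9]
8: 0x39 (blk 3, set 1) → MISS  vc=[11, 9, 15]
9: 0x51 (blk 5, set 1) → MISS  vc=[11, 9, 15, 3]
10: 0x30 (blk 3, set 1) → VC-HIT  vc=[11, 9, 15, 5]
11: 0x3a (blk 3, set 1) → L1-HIT  vc=[11, 9, 15, 5]
12: 0x51 (blk 5, set 1) → VC-HIT  vc=[11, 9, 15, 3]
13: 0x36 (blk 3, set 1) → VC-HIT  vc=[11, 9, 15, 5]

OUTCOME = L1-HIT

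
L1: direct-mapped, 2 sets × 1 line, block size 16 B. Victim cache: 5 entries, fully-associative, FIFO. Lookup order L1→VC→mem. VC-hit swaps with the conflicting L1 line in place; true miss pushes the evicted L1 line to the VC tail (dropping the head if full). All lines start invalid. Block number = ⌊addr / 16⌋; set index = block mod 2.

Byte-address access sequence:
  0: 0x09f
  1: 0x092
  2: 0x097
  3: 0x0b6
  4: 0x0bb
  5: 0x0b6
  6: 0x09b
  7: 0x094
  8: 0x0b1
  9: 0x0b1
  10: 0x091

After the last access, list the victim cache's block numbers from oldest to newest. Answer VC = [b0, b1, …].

#0 0x9f→b9/s1 MISS; vc=[]
#1 0x92→b9/s1 L1-HIT; vc=[]
#2 0x97→b9/s1 L1-HIT; vc=[]
#3 0xb6→b11/s1 MISS; vc=[9]
#4 0xbb→b11/s1 L1-HIT; vc=[9]
#5 0xb6→b11/s1 L1-HIT; vc=[9]
#6 0x9b→b9/s1 VC-HIT; vc=[11]
#7 0x94→b9/s1 L1-HIT; vc=[11]
#8 0xb1→b11/s1 VC-HIT; vc=[9]
#9 0xb1→b11/s1 L1-HIT; vc=[9]
#10 0x91→b9/s1 VC-HIT; vc=[11]

VC = [11]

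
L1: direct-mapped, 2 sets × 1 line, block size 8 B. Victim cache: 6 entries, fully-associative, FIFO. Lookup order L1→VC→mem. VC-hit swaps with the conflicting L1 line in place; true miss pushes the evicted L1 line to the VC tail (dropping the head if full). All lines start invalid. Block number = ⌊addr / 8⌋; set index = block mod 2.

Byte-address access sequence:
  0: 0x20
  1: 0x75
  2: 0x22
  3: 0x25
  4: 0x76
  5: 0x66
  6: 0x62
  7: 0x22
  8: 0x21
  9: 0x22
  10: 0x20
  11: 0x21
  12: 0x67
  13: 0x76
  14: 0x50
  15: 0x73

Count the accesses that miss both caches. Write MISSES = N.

MISSES = 4

#0 0x20→b4/s0 MISS; vc=[]
#1 0x75→b14/s0 MISS; vc=[4]
#2 0x22→b4/s0 VC-HIT; vc=[14]
#3 0x25→b4/s0 L1-HIT; vc=[14]
#4 0x76→b14/s0 VC-HIT; vc=[4]
#5 0x66→b12/s0 MISS; vc=[4,14]
#6 0x62→b12/s0 L1-HIT; vc=[4,14]
#7 0x22→b4/s0 VC-HIT; vc=[12,14]
#8 0x21→b4/s0 L1-HIT; vc=[12,14]
#9 0x22→b4/s0 L1-HIT; vc=[12,14]
#10 0x20→b4/s0 L1-HIT; vc=[12,14]
#11 0x21→b4/s0 L1-HIT; vc=[12,14]
#12 0x67→b12/s0 VC-HIT; vc=[4,14]
#13 0x76→b14/s0 VC-HIT; vc=[4,12]
#14 0x50→b10/s0 MISS; vc=[4,12,14]
#15 0x73→b14/s0 VC-HIT; vc=[4,12,10]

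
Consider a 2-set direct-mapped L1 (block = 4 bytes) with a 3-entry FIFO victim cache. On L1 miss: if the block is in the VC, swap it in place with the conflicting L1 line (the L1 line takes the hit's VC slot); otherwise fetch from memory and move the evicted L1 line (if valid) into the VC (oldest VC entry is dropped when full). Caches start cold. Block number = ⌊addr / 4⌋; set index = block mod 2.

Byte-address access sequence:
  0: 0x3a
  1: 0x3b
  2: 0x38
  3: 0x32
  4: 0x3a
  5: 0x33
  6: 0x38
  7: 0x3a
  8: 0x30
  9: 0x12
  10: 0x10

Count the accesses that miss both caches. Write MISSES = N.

  [0] addr=0x3a blk=14 s=0: MISS | VC []
  [1] addr=0x3b blk=14 s=0: L1-HIT | VC []
  [2] addr=0x38 blk=14 s=0: L1-HIT | VC []
  [3] addr=0x32 blk=12 s=0: MISS | VC [14]
  [4] addr=0x3a blk=14 s=0: VC-HIT | VC [12]
  [5] addr=0x33 blk=12 s=0: VC-HIT | VC [14]
  [6] addr=0x38 blk=14 s=0: VC-HIT | VC [12]
  [7] addr=0x3a blk=14 s=0: L1-HIT | VC [12]
  [8] addr=0x30 blk=12 s=0: VC-HIT | VC [14]
  [9] addr=0x12 blk=4 s=0: MISS | VC [14, 12]
  [10] addr=0x10 blk=4 s=0: L1-HIT | VC [14, 12]

MISSES = 3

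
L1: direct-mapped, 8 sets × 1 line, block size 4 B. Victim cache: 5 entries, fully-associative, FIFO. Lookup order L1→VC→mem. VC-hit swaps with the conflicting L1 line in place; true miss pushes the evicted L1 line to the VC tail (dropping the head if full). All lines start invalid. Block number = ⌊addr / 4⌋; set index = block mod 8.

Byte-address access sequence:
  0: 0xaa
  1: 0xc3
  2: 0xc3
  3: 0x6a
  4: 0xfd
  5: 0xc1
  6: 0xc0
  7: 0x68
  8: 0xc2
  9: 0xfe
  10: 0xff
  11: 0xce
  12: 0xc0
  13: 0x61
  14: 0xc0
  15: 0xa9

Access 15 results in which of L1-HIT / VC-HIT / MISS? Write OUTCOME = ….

  [0] addr=0xaa blk=42 s=2: MISS | VC []
  [1] addr=0xc3 blk=48 s=0: MISS | VC []
  [2] addr=0xc3 blk=48 s=0: L1-HIT | VC []
  [3] addr=0x6a blk=26 s=2: MISS | VC [42]
  [4] addr=0xfd blk=63 s=7: MISS | VC [42]
  [5] addr=0xc1 blk=48 s=0: L1-HIT | VC [42]
  [6] addr=0xc0 blk=48 s=0: L1-HIT | VC [42]
  [7] addr=0x68 blk=26 s=2: L1-HIT | VC [42]
  [8] addr=0xc2 blk=48 s=0: L1-HIT | VC [42]
  [9] addr=0xfe blk=63 s=7: L1-HIT | VC [42]
  [10] addr=0xff blk=63 s=7: L1-HIT | VC [42]
  [11] addr=0xce blk=51 s=3: MISS | VC [42]
  [12] addr=0xc0 blk=48 s=0: L1-HIT | VC [42]
  [13] addr=0x61 blk=24 s=0: MISS | VC [42, 48]
  [14] addr=0xc0 blk=48 s=0: VC-HIT | VC [42, 24]
  [15] addr=0xa9 blk=42 s=2: VC-HIT | VC [26, 24]

OUTCOME = VC-HIT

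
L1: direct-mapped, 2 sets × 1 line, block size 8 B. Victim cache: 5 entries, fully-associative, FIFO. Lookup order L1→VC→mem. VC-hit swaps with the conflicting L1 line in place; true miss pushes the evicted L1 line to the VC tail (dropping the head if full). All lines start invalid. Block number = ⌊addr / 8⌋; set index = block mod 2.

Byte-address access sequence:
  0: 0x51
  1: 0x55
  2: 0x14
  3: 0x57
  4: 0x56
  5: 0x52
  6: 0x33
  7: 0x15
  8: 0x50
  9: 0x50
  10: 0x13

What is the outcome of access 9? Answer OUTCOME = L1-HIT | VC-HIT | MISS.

0: 0x51 (blk 10, set 0) → MISS  vc=[]
1: 0x55 (blk 10, set 0) → L1-HIT  vc=[]
2: 0x14 (blk 2, set 0) → MISS  vc=[10]
3: 0x57 (blk 10, set 0) → VC-HIT  vc=[2]
4: 0x56 (blk 10, set 0) → L1-HIT  vc=[2]
5: 0x52 (blk 10, set 0) → L1-HIT  vc=[2]
6: 0x33 (blk 6, set 0) → MISS  vc=[2, 10]
7: 0x15 (blk 2, set 0) → VC-HIT  vc=[6, 10]
8: 0x50 (blk 10, set 0) → VC-HIT  vc=[6, 2]
9: 0x50 (blk 10, set 0) → L1-HIT  vc=[6, 2]
10: 0x13 (blk 2, set 0) → VC-HIT  vc=[6, 10]

OUTCOME = L1-HIT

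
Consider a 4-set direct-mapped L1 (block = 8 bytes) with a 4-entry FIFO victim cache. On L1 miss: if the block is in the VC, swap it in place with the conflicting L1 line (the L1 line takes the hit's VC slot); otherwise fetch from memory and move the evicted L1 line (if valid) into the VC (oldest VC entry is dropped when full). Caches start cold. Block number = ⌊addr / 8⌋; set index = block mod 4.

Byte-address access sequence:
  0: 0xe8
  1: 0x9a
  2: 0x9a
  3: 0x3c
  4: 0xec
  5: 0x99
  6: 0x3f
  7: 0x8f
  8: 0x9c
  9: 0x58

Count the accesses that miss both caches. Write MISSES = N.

MISSES = 5

  [0] addr=0xe8 blk=29 s=1: MISS | VC []
  [1] addr=0x9a blk=19 s=3: MISS | VC []
  [2] addr=0x9a blk=19 s=3: L1-HIT | VC []
  [3] addr=0x3c blk=7 s=3: MISS | VC [19]
  [4] addr=0xec blk=29 s=1: L1-HIT | VC [19]
  [5] addr=0x99 blk=19 s=3: VC-HIT | VC [7]
  [6] addr=0x3f blk=7 s=3: VC-HIT | VC [19]
  [7] addr=0x8f blk=17 s=1: MISS | VC [19, 29]
  [8] addr=0x9c blk=19 s=3: VC-HIT | VC [7, 29]
  [9] addr=0x58 blk=11 s=3: MISS | VC [7, 29, 19]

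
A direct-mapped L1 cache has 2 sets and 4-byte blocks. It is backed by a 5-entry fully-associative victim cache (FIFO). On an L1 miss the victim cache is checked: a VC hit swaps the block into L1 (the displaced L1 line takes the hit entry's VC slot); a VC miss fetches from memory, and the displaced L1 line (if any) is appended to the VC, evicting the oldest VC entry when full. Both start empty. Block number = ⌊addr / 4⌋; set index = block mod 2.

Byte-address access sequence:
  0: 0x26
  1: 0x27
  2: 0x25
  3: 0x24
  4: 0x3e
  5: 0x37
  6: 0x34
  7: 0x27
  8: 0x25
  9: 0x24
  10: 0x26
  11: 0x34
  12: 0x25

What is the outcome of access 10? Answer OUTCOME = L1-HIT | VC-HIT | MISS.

  [0] addr=0x26 blk=9 s=1: MISS | VC []
  [1] addr=0x27 blk=9 s=1: L1-HIT | VC []
  [2] addr=0x25 blk=9 s=1: L1-HIT | VC []
  [3] addr=0x24 blk=9 s=1: L1-HIT | VC []
  [4] addr=0x3e blk=15 s=1: MISS | VC [9]
  [5] addr=0x37 blk=13 s=1: MISS | VC [9, 15]
  [6] addr=0x34 blk=13 s=1: L1-HIT | VC [9, 15]
  [7] addr=0x27 blk=9 s=1: VC-HIT | VC [13, 15]
  [8] addr=0x25 blk=9 s=1: L1-HIT | VC [13, 15]
  [9] addr=0x24 blk=9 s=1: L1-HIT | VC [13, 15]
  [10] addr=0x26 blk=9 s=1: L1-HIT | VC [13, 15]
  [11] addr=0x34 blk=13 s=1: VC-HIT | VC [9, 15]
  [12] addr=0x25 blk=9 s=1: VC-HIT | VC [13, 15]

OUTCOME = L1-HIT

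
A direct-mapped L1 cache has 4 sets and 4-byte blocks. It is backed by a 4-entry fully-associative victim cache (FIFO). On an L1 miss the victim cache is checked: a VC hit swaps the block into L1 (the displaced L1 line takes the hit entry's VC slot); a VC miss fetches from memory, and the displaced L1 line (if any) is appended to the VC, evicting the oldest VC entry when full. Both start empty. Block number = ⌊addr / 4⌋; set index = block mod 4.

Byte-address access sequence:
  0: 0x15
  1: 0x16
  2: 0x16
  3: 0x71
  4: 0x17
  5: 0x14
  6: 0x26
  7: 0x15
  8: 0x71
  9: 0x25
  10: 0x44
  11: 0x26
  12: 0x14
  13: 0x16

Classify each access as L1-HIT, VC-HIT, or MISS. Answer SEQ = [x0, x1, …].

SEQ = [MISS, L1-HIT, L1-HIT, MISS, L1-HIT, L1-HIT, MISS, VC-HIT, L1-HIT, VC-HIT, MISS, VC-HIT, VC-HIT, L1-HIT]

#0 0x15→b5/s1 MISS; vc=[]
#1 0x16→b5/s1 L1-HIT; vc=[]
#2 0x16→b5/s1 L1-HIT; vc=[]
#3 0x71→b28/s0 MISS; vc=[]
#4 0x17→b5/s1 L1-HIT; vc=[]
#5 0x14→b5/s1 L1-HIT; vc=[]
#6 0x26→b9/s1 MISS; vc=[5]
#7 0x15→b5/s1 VC-HIT; vc=[9]
#8 0x71→b28/s0 L1-HIT; vc=[9]
#9 0x25→b9/s1 VC-HIT; vc=[5]
#10 0x44→b17/s1 MISS; vc=[5,9]
#11 0x26→b9/s1 VC-HIT; vc=[5,17]
#12 0x14→b5/s1 VC-HIT; vc=[9,17]
#13 0x16→b5/s1 L1-HIT; vc=[9,17]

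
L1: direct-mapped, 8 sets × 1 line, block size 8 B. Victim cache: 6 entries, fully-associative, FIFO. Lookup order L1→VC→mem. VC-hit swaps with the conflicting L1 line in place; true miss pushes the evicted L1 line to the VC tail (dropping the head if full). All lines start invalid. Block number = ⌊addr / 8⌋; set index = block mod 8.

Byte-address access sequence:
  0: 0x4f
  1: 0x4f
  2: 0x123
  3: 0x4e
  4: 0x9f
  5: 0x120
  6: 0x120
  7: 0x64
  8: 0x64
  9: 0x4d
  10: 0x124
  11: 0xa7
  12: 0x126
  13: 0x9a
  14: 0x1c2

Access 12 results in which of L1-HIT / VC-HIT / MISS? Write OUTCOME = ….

  [0] addr=0x4f blk=9 s=1: MISS | VC []
  [1] addr=0x4f blk=9 s=1: L1-HIT | VC []
  [2] addr=0x123 blk=36 s=4: MISS | VC []
  [3] addr=0x4e blk=9 s=1: L1-HIT | VC []
  [4] addr=0x9f blk=19 s=3: MISS | VC []
  [5] addr=0x120 blk=36 s=4: L1-HIT | VC []
  [6] addr=0x120 blk=36 s=4: L1-HIT | VC []
  [7] addr=0x64 blk=12 s=4: MISS | VC [36]
  [8] addr=0x64 blk=12 s=4: L1-HIT | VC [36]
  [9] addr=0x4d blk=9 s=1: L1-HIT | VC [36]
  [10] addr=0x124 blk=36 s=4: VC-HIT | VC [12]
  [11] addr=0xa7 blk=20 s=4: MISS | VC [12, 36]
  [12] addr=0x126 blk=36 s=4: VC-HIT | VC [12, 20]
  [13] addr=0x9a blk=19 s=3: L1-HIT | VC [12, 20]
  [14] addr=0x1c2 blk=56 s=0: MISS | VC [12, 20]

OUTCOME = VC-HIT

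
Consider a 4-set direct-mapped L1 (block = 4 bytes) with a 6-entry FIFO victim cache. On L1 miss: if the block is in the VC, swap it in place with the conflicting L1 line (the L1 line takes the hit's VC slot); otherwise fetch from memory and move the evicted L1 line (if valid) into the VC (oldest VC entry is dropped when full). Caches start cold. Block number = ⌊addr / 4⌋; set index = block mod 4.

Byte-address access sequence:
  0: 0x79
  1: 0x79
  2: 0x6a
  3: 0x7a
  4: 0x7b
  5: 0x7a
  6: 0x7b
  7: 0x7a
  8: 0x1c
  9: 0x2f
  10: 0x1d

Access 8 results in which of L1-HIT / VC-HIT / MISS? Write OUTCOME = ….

#0 0x79→b30/s2 MISS; vc=[]
#1 0x79→b30/s2 L1-HIT; vc=[]
#2 0x6a→b26/s2 MISS; vc=[30]
#3 0x7a→b30/s2 VC-HIT; vc=[26]
#4 0x7b→b30/s2 L1-HIT; vc=[26]
#5 0x7a→b30/s2 L1-HIT; vc=[26]
#6 0x7b→b30/s2 L1-HIT; vc=[26]
#7 0x7a→b30/s2 L1-HIT; vc=[26]
#8 0x1c→b7/s3 MISS; vc=[26]
#9 0x2f→b11/s3 MISS; vc=[26,7]
#10 0x1d→b7/s3 VC-HIT; vc=[26,11]

OUTCOME = MISS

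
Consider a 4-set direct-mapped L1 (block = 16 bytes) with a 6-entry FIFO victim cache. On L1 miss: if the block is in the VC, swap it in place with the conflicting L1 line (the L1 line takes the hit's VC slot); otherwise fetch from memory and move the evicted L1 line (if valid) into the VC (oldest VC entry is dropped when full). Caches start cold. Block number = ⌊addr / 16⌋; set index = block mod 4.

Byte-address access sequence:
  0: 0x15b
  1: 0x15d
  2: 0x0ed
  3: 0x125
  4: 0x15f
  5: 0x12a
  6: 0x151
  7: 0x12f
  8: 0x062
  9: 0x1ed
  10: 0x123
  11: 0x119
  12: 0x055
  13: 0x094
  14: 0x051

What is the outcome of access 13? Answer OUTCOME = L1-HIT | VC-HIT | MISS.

OUTCOME = MISS

#0 0x15b→b21/s1 MISS; vc=[]
#1 0x15d→b21/s1 L1-HIT; vc=[]
#2 0xed→b14/s2 MISS; vc=[]
#3 0x125→b18/s2 MISS; vc=[14]
#4 0x15f→b21/s1 L1-HIT; vc=[14]
#5 0x12a→b18/s2 L1-HIT; vc=[14]
#6 0x151→b21/s1 L1-HIT; vc=[14]
#7 0x12f→b18/s2 L1-HIT; vc=[14]
#8 0x62→b6/s2 MISS; vc=[14,18]
#9 0x1ed→b30/s2 MISS; vc=[14,18,6]
#10 0x123→b18/s2 VC-HIT; vc=[14,30,6]
#11 0x119→b17/s1 MISS; vc=[14,30,6,21]
#12 0x55→b5/s1 MISS; vc=[14,30,6,21,17]
#13 0x94→b9/s1 MISS; vc=[14,30,6,21,17,5]
#14 0x51→b5/s1 VC-HIT; vc=[14,30,6,21,17,9]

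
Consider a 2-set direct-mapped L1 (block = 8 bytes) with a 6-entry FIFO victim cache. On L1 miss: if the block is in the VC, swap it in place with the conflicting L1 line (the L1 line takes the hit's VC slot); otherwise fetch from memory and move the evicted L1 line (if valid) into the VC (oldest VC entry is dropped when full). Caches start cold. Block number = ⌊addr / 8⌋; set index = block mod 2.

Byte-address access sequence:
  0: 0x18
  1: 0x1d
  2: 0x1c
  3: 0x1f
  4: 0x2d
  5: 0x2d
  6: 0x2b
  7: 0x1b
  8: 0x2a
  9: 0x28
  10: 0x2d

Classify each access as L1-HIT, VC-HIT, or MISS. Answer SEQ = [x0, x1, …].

#0 0x18→b3/s1 MISS; vc=[]
#1 0x1d→b3/s1 L1-HIT; vc=[]
#2 0x1c→b3/s1 L1-HIT; vc=[]
#3 0x1f→b3/s1 L1-HIT; vc=[]
#4 0x2d→b5/s1 MISS; vc=[3]
#5 0x2d→b5/s1 L1-HIT; vc=[3]
#6 0x2b→b5/s1 L1-HIT; vc=[3]
#7 0x1b→b3/s1 VC-HIT; vc=[5]
#8 0x2a→b5/s1 VC-HIT; vc=[3]
#9 0x28→b5/s1 L1-HIT; vc=[3]
#10 0x2d→b5/s1 L1-HIT; vc=[3]

SEQ = [MISS, L1-HIT, L1-HIT, L1-HIT, MISS, L1-HIT, L1-HIT, VC-HIT, VC-HIT, L1-HIT, L1-HIT]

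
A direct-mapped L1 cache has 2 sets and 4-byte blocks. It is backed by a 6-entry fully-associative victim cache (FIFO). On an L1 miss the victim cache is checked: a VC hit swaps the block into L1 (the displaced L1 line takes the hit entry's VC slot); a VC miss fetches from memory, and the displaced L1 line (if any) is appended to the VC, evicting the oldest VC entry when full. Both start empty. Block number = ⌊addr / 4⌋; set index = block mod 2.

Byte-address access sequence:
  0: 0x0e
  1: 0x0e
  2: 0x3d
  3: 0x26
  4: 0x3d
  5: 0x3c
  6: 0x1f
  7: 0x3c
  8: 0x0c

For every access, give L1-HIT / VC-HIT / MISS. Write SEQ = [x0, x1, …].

SEQ = [MISS, L1-HIT, MISS, MISS, VC-HIT, L1-HIT, MISS, VC-HIT, VC-HIT]

  [0] addr=0xe blk=3 s=1: MISS | VC []
  [1] addr=0xe blk=3 s=1: L1-HIT | VC []
  [2] addr=0x3d blk=15 s=1: MISS | VC [3]
  [3] addr=0x26 blk=9 s=1: MISS | VC [3, 15]
  [4] addr=0x3d blk=15 s=1: VC-HIT | VC [3, 9]
  [5] addr=0x3c blk=15 s=1: L1-HIT | VC [3, 9]
  [6] addr=0x1f blk=7 s=1: MISS | VC [3, 9, 15]
  [7] addr=0x3c blk=15 s=1: VC-HIT | VC [3, 9, 7]
  [8] addr=0xc blk=3 s=1: VC-HIT | VC [15, 9, 7]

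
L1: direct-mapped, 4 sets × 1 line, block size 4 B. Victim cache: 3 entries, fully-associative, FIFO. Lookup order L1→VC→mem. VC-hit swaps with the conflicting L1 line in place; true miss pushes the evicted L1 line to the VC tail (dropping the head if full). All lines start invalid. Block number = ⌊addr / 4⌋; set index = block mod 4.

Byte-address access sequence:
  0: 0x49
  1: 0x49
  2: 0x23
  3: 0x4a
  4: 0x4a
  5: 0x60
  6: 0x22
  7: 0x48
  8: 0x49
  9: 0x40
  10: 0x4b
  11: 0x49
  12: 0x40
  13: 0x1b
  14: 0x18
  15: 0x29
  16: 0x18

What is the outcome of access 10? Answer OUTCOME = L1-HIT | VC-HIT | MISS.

0: 0x49 (blk 18, set 2) → MISS  vc=[]
1: 0x49 (blk 18, set 2) → L1-HIT  vc=[]
2: 0x23 (blk 8, set 0) → MISS  vc=[]
3: 0x4a (blk 18, set 2) → L1-HIT  vc=[]
4: 0x4a (blk 18, set 2) → L1-HIT  vc=[]
5: 0x60 (blk 24, set 0) → MISS  vc=[8]
6: 0x22 (blk 8, set 0) → VC-HIT  vc=[24]
7: 0x48 (blk 18, set 2) → L1-HIT  vc=[24]
8: 0x49 (blk 18, set 2) → L1-HIT  vc=[24]
9: 0x40 (blk 16, set 0) → MISS  vc=[24, 8]
10: 0x4b (blk 18, set 2) → L1-HIT  vc=[24, 8]
11: 0x49 (blk 18, set 2) → L1-HIT  vc=[24, 8]
12: 0x40 (blk 16, set 0) → L1-HIT  vc=[24, 8]
13: 0x1b (blk 6, set 2) → MISS  vc=[24, 8, 18]
14: 0x18 (blk 6, set 2) → L1-HIT  vc=[24, 8, 18]
15: 0x29 (blk 10, set 2) → MISS  vc=[8, 18, 6]
16: 0x18 (blk 6, set 2) → VC-HIT  vc=[8, 18, 10]

OUTCOME = L1-HIT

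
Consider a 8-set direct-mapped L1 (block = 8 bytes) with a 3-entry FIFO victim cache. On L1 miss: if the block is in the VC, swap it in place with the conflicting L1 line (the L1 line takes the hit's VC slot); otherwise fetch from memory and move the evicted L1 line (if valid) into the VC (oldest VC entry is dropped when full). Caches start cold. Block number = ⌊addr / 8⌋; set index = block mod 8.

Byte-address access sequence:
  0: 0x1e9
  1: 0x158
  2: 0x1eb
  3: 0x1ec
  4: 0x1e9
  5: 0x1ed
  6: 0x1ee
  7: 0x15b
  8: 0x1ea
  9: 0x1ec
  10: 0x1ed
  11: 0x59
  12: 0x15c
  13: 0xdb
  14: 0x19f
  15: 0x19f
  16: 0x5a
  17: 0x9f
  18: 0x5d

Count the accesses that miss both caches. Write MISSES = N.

MISSES = 6

  [0] addr=0x1e9 blk=61 s=5: MISS | VC []
  [1] addr=0x158 blk=43 s=3: MISS | VC []
  [2] addr=0x1eb blk=61 s=5: L1-HIT | VC []
  [3] addr=0x1ec blk=61 s=5: L1-HIT | VC []
  [4] addr=0x1e9 blk=61 s=5: L1-HIT | VC []
  [5] addr=0x1ed blk=61 s=5: L1-HIT | VC []
  [6] addr=0x1ee blk=61 s=5: L1-HIT | VC []
  [7] addr=0x15b blk=43 s=3: L1-HIT | VC []
  [8] addr=0x1ea blk=61 s=5: L1-HIT | VC []
  [9] addr=0x1ec blk=61 s=5: L1-HIT | VC []
  [10] addr=0x1ed blk=61 s=5: L1-HIT | VC []
  [11] addr=0x59 blk=11 s=3: MISS | VC [43]
  [12] addr=0x15c blk=43 s=3: VC-HIT | VC [11]
  [13] addr=0xdb blk=27 s=3: MISS | VC [11, 43]
  [14] addr=0x19f blk=51 s=3: MISS | VC [11, 43, 27]
  [15] addr=0x19f blk=51 s=3: L1-HIT | VC [11, 43, 27]
  [16] addr=0x5a blk=11 s=3: VC-HIT | VC [51, 43, 27]
  [17] addr=0x9f blk=19 s=3: MISS | VC [43, 27, 11]
  [18] addr=0x5d blk=11 s=3: VC-HIT | VC [43, 27, 19]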